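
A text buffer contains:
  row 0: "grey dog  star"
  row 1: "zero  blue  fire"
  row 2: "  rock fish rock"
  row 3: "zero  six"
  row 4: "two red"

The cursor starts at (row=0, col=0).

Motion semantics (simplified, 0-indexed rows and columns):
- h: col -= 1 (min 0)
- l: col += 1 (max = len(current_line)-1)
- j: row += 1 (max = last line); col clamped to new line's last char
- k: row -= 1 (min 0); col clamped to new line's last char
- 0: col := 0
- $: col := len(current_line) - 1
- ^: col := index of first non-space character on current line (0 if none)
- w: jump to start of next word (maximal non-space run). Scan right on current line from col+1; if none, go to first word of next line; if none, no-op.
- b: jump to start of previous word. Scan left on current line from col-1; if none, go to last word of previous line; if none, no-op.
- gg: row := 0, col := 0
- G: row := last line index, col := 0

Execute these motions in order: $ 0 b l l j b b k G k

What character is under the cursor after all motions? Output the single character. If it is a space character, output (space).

After 1 ($): row=0 col=13 char='r'
After 2 (0): row=0 col=0 char='g'
After 3 (b): row=0 col=0 char='g'
After 4 (l): row=0 col=1 char='r'
After 5 (l): row=0 col=2 char='e'
After 6 (j): row=1 col=2 char='r'
After 7 (b): row=1 col=0 char='z'
After 8 (b): row=0 col=10 char='s'
After 9 (k): row=0 col=10 char='s'
After 10 (G): row=4 col=0 char='t'
After 11 (k): row=3 col=0 char='z'

Answer: z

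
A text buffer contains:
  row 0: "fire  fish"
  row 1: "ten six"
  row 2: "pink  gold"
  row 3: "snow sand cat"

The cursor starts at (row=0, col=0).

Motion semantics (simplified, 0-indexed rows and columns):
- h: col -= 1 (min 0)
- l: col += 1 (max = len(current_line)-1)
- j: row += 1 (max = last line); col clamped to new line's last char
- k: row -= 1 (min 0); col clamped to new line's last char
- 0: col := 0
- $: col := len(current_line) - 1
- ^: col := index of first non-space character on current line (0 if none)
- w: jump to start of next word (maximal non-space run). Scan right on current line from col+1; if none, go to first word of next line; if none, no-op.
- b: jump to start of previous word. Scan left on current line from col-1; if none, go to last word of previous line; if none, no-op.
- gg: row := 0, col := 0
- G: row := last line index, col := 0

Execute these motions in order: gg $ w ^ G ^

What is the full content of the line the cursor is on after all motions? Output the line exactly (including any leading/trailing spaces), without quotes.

Answer: snow sand cat

Derivation:
After 1 (gg): row=0 col=0 char='f'
After 2 ($): row=0 col=9 char='h'
After 3 (w): row=1 col=0 char='t'
After 4 (^): row=1 col=0 char='t'
After 5 (G): row=3 col=0 char='s'
After 6 (^): row=3 col=0 char='s'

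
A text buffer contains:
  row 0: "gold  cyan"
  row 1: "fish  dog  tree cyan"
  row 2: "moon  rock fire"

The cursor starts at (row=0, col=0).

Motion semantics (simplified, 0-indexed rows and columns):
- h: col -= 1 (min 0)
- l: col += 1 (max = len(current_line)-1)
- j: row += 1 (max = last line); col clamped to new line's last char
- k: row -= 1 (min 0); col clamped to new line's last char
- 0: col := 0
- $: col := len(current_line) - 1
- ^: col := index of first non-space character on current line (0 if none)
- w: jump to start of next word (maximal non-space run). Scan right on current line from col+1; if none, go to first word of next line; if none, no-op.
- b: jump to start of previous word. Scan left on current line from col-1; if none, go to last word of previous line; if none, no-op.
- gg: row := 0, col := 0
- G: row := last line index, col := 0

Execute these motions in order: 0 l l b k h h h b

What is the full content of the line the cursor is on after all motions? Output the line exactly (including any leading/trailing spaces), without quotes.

After 1 (0): row=0 col=0 char='g'
After 2 (l): row=0 col=1 char='o'
After 3 (l): row=0 col=2 char='l'
After 4 (b): row=0 col=0 char='g'
After 5 (k): row=0 col=0 char='g'
After 6 (h): row=0 col=0 char='g'
After 7 (h): row=0 col=0 char='g'
After 8 (h): row=0 col=0 char='g'
After 9 (b): row=0 col=0 char='g'

Answer: gold  cyan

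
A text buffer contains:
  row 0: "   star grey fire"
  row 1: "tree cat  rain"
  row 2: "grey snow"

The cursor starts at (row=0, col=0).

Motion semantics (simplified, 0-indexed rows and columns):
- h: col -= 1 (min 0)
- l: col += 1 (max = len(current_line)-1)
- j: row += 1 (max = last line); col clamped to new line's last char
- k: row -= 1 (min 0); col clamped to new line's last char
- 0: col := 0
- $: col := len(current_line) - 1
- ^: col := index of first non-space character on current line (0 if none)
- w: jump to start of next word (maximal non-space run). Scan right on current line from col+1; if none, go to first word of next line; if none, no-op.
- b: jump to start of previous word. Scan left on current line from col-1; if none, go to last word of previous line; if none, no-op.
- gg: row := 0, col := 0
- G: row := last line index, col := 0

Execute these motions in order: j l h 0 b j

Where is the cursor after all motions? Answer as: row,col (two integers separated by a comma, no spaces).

Answer: 1,13

Derivation:
After 1 (j): row=1 col=0 char='t'
After 2 (l): row=1 col=1 char='r'
After 3 (h): row=1 col=0 char='t'
After 4 (0): row=1 col=0 char='t'
After 5 (b): row=0 col=13 char='f'
After 6 (j): row=1 col=13 char='n'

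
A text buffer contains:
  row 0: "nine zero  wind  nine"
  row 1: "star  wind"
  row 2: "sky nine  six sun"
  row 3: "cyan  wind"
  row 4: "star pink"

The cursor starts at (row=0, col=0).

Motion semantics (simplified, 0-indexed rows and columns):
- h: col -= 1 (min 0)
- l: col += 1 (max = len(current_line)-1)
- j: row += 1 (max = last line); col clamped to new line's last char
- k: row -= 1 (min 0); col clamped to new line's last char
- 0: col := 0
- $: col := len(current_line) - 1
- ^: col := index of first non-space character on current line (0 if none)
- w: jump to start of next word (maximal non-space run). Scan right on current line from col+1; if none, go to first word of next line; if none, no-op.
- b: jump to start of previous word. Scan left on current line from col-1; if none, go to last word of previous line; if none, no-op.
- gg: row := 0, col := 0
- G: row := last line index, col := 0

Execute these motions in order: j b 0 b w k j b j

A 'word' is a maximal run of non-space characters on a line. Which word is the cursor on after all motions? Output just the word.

Answer: sky

Derivation:
After 1 (j): row=1 col=0 char='s'
After 2 (b): row=0 col=17 char='n'
After 3 (0): row=0 col=0 char='n'
After 4 (b): row=0 col=0 char='n'
After 5 (w): row=0 col=5 char='z'
After 6 (k): row=0 col=5 char='z'
After 7 (j): row=1 col=5 char='_'
After 8 (b): row=1 col=0 char='s'
After 9 (j): row=2 col=0 char='s'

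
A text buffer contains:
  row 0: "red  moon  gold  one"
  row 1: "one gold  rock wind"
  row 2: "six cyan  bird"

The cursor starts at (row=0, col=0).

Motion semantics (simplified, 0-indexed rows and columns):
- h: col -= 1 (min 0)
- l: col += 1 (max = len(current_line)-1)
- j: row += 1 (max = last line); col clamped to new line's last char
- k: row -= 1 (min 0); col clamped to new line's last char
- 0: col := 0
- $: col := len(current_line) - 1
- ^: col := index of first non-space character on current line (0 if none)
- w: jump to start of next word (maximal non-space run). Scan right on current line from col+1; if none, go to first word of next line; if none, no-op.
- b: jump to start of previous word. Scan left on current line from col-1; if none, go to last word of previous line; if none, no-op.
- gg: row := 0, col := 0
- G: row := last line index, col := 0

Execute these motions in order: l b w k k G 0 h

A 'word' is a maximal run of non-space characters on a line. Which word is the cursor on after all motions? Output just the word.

After 1 (l): row=0 col=1 char='e'
After 2 (b): row=0 col=0 char='r'
After 3 (w): row=0 col=5 char='m'
After 4 (k): row=0 col=5 char='m'
After 5 (k): row=0 col=5 char='m'
After 6 (G): row=2 col=0 char='s'
After 7 (0): row=2 col=0 char='s'
After 8 (h): row=2 col=0 char='s'

Answer: six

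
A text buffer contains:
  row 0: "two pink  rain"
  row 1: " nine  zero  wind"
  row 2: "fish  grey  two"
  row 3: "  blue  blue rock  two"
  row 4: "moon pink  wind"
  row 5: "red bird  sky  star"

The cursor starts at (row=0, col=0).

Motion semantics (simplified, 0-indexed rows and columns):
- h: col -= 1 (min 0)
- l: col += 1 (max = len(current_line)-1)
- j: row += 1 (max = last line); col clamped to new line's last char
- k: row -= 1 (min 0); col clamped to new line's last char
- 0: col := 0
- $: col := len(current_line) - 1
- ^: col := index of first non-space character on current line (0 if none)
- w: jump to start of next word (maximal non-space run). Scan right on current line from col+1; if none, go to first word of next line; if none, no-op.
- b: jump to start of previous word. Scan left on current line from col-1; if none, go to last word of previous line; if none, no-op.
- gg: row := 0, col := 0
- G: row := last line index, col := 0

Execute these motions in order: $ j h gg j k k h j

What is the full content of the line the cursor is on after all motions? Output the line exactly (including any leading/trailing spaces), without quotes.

After 1 ($): row=0 col=13 char='n'
After 2 (j): row=1 col=13 char='w'
After 3 (h): row=1 col=12 char='_'
After 4 (gg): row=0 col=0 char='t'
After 5 (j): row=1 col=0 char='_'
After 6 (k): row=0 col=0 char='t'
After 7 (k): row=0 col=0 char='t'
After 8 (h): row=0 col=0 char='t'
After 9 (j): row=1 col=0 char='_'

Answer:  nine  zero  wind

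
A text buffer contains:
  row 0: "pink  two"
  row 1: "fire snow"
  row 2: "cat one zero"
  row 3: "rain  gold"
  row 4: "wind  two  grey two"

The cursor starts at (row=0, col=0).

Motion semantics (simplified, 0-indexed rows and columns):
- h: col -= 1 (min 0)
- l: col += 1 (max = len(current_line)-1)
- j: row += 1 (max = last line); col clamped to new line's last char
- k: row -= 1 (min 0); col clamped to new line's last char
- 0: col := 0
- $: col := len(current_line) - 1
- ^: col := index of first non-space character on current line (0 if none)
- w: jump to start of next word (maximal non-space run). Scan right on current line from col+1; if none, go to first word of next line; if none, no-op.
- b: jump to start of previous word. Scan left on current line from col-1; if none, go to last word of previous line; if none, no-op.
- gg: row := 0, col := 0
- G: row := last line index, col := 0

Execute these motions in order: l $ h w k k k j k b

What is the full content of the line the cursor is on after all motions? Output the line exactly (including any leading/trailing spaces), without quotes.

After 1 (l): row=0 col=1 char='i'
After 2 ($): row=0 col=8 char='o'
After 3 (h): row=0 col=7 char='w'
After 4 (w): row=1 col=0 char='f'
After 5 (k): row=0 col=0 char='p'
After 6 (k): row=0 col=0 char='p'
After 7 (k): row=0 col=0 char='p'
After 8 (j): row=1 col=0 char='f'
After 9 (k): row=0 col=0 char='p'
After 10 (b): row=0 col=0 char='p'

Answer: pink  two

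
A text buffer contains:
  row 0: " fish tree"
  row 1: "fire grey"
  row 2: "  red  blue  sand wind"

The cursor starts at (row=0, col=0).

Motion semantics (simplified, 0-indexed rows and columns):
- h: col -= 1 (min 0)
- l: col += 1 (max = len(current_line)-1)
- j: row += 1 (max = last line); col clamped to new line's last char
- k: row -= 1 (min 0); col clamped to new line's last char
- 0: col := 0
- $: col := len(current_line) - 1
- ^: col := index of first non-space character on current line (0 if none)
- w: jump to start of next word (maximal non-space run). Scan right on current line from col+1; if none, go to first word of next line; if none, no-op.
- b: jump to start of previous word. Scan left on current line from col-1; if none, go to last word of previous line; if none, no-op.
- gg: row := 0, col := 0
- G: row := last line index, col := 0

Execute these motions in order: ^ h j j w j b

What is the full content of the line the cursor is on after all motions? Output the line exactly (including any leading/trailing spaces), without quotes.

After 1 (^): row=0 col=1 char='f'
After 2 (h): row=0 col=0 char='_'
After 3 (j): row=1 col=0 char='f'
After 4 (j): row=2 col=0 char='_'
After 5 (w): row=2 col=2 char='r'
After 6 (j): row=2 col=2 char='r'
After 7 (b): row=1 col=5 char='g'

Answer: fire grey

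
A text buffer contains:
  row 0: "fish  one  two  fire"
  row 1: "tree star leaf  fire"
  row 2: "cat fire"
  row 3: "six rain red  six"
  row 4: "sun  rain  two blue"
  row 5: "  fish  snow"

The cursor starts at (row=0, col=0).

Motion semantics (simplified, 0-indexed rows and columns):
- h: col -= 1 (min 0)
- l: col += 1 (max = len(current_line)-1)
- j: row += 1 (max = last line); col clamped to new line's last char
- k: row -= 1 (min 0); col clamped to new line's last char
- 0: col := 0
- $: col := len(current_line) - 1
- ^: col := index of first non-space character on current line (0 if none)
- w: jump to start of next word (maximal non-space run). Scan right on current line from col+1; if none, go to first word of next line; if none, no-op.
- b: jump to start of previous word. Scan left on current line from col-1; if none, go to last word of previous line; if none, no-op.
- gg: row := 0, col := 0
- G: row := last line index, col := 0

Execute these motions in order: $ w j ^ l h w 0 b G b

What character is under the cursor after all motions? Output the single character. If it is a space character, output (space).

After 1 ($): row=0 col=19 char='e'
After 2 (w): row=1 col=0 char='t'
After 3 (j): row=2 col=0 char='c'
After 4 (^): row=2 col=0 char='c'
After 5 (l): row=2 col=1 char='a'
After 6 (h): row=2 col=0 char='c'
After 7 (w): row=2 col=4 char='f'
After 8 (0): row=2 col=0 char='c'
After 9 (b): row=1 col=16 char='f'
After 10 (G): row=5 col=0 char='_'
After 11 (b): row=4 col=15 char='b'

Answer: b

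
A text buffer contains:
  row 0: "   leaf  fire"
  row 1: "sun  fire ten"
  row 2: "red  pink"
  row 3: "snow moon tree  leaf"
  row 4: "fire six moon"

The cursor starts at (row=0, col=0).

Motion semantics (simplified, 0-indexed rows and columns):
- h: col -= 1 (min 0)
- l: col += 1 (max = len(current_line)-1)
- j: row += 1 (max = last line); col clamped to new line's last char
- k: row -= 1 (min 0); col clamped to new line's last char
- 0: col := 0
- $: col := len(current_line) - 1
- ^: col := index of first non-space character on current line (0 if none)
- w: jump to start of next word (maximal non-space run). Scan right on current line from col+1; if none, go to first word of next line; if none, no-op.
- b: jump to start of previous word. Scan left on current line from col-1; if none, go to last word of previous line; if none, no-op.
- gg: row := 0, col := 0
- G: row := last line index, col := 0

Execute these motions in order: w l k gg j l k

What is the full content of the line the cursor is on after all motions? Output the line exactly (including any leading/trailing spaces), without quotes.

Answer:    leaf  fire

Derivation:
After 1 (w): row=0 col=3 char='l'
After 2 (l): row=0 col=4 char='e'
After 3 (k): row=0 col=4 char='e'
After 4 (gg): row=0 col=0 char='_'
After 5 (j): row=1 col=0 char='s'
After 6 (l): row=1 col=1 char='u'
After 7 (k): row=0 col=1 char='_'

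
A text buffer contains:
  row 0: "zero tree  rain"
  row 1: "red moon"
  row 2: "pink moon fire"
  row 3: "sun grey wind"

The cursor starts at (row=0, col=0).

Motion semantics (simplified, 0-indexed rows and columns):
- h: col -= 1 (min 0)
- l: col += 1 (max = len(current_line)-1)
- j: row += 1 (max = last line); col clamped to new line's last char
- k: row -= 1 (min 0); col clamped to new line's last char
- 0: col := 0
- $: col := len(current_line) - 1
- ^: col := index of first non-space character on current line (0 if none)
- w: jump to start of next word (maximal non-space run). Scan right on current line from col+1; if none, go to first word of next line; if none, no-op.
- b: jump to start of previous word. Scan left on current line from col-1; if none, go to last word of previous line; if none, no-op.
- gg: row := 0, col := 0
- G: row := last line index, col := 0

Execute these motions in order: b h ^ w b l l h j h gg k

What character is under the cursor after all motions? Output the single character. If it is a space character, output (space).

After 1 (b): row=0 col=0 char='z'
After 2 (h): row=0 col=0 char='z'
After 3 (^): row=0 col=0 char='z'
After 4 (w): row=0 col=5 char='t'
After 5 (b): row=0 col=0 char='z'
After 6 (l): row=0 col=1 char='e'
After 7 (l): row=0 col=2 char='r'
After 8 (h): row=0 col=1 char='e'
After 9 (j): row=1 col=1 char='e'
After 10 (h): row=1 col=0 char='r'
After 11 (gg): row=0 col=0 char='z'
After 12 (k): row=0 col=0 char='z'

Answer: z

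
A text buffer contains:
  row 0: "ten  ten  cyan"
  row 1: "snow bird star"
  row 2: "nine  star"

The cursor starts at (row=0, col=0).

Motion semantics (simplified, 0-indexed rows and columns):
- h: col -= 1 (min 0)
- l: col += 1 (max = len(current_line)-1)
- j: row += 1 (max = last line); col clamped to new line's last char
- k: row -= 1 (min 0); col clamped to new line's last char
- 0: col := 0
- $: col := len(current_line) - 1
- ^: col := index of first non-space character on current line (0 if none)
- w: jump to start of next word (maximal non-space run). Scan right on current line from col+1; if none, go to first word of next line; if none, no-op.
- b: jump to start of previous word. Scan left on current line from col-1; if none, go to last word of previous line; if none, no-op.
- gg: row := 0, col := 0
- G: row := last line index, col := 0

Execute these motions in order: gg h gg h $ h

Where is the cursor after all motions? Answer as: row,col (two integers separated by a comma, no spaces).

After 1 (gg): row=0 col=0 char='t'
After 2 (h): row=0 col=0 char='t'
After 3 (gg): row=0 col=0 char='t'
After 4 (h): row=0 col=0 char='t'
After 5 ($): row=0 col=13 char='n'
After 6 (h): row=0 col=12 char='a'

Answer: 0,12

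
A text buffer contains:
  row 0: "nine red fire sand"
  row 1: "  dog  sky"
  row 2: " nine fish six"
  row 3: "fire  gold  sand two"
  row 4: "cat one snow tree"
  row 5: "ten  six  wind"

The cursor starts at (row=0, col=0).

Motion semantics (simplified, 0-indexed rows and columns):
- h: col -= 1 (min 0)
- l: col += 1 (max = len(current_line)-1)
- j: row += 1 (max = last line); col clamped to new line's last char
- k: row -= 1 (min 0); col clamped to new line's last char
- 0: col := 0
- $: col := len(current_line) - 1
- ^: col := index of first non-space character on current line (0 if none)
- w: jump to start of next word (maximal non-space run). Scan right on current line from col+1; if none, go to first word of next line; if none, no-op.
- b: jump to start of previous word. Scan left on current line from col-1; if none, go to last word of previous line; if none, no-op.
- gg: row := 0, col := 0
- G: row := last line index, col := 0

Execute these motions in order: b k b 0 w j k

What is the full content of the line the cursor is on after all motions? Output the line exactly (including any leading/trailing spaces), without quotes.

After 1 (b): row=0 col=0 char='n'
After 2 (k): row=0 col=0 char='n'
After 3 (b): row=0 col=0 char='n'
After 4 (0): row=0 col=0 char='n'
After 5 (w): row=0 col=5 char='r'
After 6 (j): row=1 col=5 char='_'
After 7 (k): row=0 col=5 char='r'

Answer: nine red fire sand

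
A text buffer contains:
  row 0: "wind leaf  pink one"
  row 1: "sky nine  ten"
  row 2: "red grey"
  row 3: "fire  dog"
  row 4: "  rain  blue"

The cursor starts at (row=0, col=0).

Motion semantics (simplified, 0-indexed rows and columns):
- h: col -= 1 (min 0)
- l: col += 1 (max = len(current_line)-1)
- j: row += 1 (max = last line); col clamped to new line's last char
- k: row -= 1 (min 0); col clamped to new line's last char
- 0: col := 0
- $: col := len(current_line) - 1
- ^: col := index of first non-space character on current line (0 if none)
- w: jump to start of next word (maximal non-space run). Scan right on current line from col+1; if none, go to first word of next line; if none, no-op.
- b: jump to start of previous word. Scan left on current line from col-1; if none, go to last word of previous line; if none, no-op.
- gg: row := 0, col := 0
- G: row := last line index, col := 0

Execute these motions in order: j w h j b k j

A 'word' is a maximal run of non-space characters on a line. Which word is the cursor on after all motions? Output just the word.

After 1 (j): row=1 col=0 char='s'
After 2 (w): row=1 col=4 char='n'
After 3 (h): row=1 col=3 char='_'
After 4 (j): row=2 col=3 char='_'
After 5 (b): row=2 col=0 char='r'
After 6 (k): row=1 col=0 char='s'
After 7 (j): row=2 col=0 char='r'

Answer: red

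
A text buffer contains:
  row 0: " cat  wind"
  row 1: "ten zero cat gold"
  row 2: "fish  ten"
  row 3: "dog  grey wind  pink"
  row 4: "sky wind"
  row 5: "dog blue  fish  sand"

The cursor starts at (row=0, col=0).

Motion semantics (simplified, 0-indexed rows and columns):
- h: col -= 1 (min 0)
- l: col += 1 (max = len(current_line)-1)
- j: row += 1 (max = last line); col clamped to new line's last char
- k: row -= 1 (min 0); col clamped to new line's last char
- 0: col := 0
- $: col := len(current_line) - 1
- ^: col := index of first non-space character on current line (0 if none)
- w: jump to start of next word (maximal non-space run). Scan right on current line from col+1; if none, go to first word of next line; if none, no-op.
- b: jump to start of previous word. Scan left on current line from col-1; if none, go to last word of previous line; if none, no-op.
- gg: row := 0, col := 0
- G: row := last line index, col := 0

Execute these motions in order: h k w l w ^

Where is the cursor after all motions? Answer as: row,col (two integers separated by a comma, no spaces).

Answer: 0,1

Derivation:
After 1 (h): row=0 col=0 char='_'
After 2 (k): row=0 col=0 char='_'
After 3 (w): row=0 col=1 char='c'
After 4 (l): row=0 col=2 char='a'
After 5 (w): row=0 col=6 char='w'
After 6 (^): row=0 col=1 char='c'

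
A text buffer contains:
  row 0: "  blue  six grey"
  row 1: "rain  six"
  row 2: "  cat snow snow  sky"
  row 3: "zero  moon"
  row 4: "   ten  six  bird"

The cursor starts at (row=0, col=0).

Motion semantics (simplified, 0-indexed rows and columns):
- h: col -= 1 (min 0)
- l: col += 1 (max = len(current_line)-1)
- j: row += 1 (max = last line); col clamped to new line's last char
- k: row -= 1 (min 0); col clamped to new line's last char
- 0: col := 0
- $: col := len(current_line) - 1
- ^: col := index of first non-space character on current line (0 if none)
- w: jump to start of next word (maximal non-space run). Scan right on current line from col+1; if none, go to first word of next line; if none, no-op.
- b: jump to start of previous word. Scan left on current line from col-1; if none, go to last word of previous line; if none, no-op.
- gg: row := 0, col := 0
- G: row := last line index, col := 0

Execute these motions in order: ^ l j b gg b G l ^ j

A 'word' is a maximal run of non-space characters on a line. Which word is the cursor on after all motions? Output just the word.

After 1 (^): row=0 col=2 char='b'
After 2 (l): row=0 col=3 char='l'
After 3 (j): row=1 col=3 char='n'
After 4 (b): row=1 col=0 char='r'
After 5 (gg): row=0 col=0 char='_'
After 6 (b): row=0 col=0 char='_'
After 7 (G): row=4 col=0 char='_'
After 8 (l): row=4 col=1 char='_'
After 9 (^): row=4 col=3 char='t'
After 10 (j): row=4 col=3 char='t'

Answer: ten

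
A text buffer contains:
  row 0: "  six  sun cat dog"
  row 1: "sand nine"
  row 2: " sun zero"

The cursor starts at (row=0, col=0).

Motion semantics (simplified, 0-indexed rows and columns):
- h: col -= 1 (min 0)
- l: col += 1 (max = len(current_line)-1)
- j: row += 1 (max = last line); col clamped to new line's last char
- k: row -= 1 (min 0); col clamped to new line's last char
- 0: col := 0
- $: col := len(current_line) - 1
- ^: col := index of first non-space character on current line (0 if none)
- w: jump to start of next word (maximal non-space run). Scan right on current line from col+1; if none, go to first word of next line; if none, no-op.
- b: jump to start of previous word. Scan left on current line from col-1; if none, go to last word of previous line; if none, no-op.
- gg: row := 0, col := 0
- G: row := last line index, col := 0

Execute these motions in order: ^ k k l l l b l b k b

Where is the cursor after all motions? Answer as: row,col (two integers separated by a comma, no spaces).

Answer: 0,2

Derivation:
After 1 (^): row=0 col=2 char='s'
After 2 (k): row=0 col=2 char='s'
After 3 (k): row=0 col=2 char='s'
After 4 (l): row=0 col=3 char='i'
After 5 (l): row=0 col=4 char='x'
After 6 (l): row=0 col=5 char='_'
After 7 (b): row=0 col=2 char='s'
After 8 (l): row=0 col=3 char='i'
After 9 (b): row=0 col=2 char='s'
After 10 (k): row=0 col=2 char='s'
After 11 (b): row=0 col=2 char='s'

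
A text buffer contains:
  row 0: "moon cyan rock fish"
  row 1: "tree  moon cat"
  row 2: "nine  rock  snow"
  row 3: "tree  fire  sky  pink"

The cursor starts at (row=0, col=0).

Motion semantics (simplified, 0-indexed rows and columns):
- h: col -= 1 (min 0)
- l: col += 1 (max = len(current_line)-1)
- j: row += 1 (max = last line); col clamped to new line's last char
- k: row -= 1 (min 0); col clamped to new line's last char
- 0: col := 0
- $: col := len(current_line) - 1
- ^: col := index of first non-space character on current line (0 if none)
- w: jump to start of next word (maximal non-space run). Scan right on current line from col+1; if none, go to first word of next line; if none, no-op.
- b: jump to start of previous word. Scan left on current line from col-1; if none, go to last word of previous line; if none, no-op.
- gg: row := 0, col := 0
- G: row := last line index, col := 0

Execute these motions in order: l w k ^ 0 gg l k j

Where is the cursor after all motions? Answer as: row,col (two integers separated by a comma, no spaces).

Answer: 1,1

Derivation:
After 1 (l): row=0 col=1 char='o'
After 2 (w): row=0 col=5 char='c'
After 3 (k): row=0 col=5 char='c'
After 4 (^): row=0 col=0 char='m'
After 5 (0): row=0 col=0 char='m'
After 6 (gg): row=0 col=0 char='m'
After 7 (l): row=0 col=1 char='o'
After 8 (k): row=0 col=1 char='o'
After 9 (j): row=1 col=1 char='r'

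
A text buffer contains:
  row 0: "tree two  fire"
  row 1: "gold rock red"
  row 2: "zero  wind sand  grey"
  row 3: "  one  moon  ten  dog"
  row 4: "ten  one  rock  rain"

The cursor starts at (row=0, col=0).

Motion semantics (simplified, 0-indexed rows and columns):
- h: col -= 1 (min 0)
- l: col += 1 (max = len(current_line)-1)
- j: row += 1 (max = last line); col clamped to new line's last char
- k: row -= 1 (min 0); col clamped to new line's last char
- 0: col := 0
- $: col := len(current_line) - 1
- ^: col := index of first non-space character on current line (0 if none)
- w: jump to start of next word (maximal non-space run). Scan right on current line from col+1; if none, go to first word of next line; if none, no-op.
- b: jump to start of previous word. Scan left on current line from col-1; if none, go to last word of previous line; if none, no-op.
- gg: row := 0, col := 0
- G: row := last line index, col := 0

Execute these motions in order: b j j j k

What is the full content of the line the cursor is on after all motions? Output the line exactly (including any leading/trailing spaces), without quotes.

Answer: zero  wind sand  grey

Derivation:
After 1 (b): row=0 col=0 char='t'
After 2 (j): row=1 col=0 char='g'
After 3 (j): row=2 col=0 char='z'
After 4 (j): row=3 col=0 char='_'
After 5 (k): row=2 col=0 char='z'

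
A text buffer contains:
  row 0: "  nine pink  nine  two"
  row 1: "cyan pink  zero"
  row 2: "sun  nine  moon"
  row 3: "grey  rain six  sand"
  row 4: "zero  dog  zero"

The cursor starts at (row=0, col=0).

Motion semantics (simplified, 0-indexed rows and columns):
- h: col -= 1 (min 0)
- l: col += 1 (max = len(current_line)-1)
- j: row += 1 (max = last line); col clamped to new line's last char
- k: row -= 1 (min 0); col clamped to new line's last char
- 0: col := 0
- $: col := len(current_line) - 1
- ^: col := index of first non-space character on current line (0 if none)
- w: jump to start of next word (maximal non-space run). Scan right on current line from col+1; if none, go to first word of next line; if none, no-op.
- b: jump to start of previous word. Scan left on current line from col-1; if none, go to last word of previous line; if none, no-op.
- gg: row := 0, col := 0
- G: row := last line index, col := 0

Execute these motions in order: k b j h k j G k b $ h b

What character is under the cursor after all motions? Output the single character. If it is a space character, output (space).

After 1 (k): row=0 col=0 char='_'
After 2 (b): row=0 col=0 char='_'
After 3 (j): row=1 col=0 char='c'
After 4 (h): row=1 col=0 char='c'
After 5 (k): row=0 col=0 char='_'
After 6 (j): row=1 col=0 char='c'
After 7 (G): row=4 col=0 char='z'
After 8 (k): row=3 col=0 char='g'
After 9 (b): row=2 col=11 char='m'
After 10 ($): row=2 col=14 char='n'
After 11 (h): row=2 col=13 char='o'
After 12 (b): row=2 col=11 char='m'

Answer: m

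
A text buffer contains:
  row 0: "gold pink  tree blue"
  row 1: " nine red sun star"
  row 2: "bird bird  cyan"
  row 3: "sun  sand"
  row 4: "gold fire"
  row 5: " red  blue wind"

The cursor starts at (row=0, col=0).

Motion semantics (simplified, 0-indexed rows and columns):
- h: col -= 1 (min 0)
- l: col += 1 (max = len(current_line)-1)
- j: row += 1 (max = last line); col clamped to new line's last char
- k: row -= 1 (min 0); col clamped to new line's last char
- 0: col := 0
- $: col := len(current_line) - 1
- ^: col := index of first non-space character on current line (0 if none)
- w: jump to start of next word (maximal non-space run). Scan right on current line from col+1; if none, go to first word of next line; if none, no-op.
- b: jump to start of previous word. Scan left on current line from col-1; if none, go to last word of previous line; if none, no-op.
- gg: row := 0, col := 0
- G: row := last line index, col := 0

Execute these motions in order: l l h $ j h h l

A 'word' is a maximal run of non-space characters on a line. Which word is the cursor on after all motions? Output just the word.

Answer: star

Derivation:
After 1 (l): row=0 col=1 char='o'
After 2 (l): row=0 col=2 char='l'
After 3 (h): row=0 col=1 char='o'
After 4 ($): row=0 col=19 char='e'
After 5 (j): row=1 col=17 char='r'
After 6 (h): row=1 col=16 char='a'
After 7 (h): row=1 col=15 char='t'
After 8 (l): row=1 col=16 char='a'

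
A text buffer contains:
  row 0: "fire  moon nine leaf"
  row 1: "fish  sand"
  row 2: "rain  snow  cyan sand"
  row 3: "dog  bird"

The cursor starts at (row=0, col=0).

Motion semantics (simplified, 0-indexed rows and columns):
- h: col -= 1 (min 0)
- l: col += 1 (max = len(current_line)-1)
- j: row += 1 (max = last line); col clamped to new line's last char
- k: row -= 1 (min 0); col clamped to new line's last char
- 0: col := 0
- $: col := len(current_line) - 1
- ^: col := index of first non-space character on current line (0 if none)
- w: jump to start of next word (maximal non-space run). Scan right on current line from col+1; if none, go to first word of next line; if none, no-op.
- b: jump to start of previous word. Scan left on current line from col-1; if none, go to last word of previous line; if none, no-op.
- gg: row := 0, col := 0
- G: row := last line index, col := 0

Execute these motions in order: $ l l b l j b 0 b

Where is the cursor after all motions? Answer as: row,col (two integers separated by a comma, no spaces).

After 1 ($): row=0 col=19 char='f'
After 2 (l): row=0 col=19 char='f'
After 3 (l): row=0 col=19 char='f'
After 4 (b): row=0 col=16 char='l'
After 5 (l): row=0 col=17 char='e'
After 6 (j): row=1 col=9 char='d'
After 7 (b): row=1 col=6 char='s'
After 8 (0): row=1 col=0 char='f'
After 9 (b): row=0 col=16 char='l'

Answer: 0,16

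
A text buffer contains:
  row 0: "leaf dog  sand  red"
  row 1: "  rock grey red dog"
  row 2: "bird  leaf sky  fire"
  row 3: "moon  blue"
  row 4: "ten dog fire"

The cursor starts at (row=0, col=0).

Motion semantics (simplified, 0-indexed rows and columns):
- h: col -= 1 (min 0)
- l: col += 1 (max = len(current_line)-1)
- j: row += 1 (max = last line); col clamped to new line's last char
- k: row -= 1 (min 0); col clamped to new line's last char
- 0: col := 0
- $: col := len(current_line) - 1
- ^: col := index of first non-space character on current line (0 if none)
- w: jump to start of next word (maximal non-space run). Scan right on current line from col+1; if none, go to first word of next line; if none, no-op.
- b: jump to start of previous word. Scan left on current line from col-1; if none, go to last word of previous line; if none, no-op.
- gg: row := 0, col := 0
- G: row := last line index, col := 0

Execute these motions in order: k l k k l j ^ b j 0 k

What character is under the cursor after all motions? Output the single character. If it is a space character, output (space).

After 1 (k): row=0 col=0 char='l'
After 2 (l): row=0 col=1 char='e'
After 3 (k): row=0 col=1 char='e'
After 4 (k): row=0 col=1 char='e'
After 5 (l): row=0 col=2 char='a'
After 6 (j): row=1 col=2 char='r'
After 7 (^): row=1 col=2 char='r'
After 8 (b): row=0 col=16 char='r'
After 9 (j): row=1 col=16 char='d'
After 10 (0): row=1 col=0 char='_'
After 11 (k): row=0 col=0 char='l'

Answer: l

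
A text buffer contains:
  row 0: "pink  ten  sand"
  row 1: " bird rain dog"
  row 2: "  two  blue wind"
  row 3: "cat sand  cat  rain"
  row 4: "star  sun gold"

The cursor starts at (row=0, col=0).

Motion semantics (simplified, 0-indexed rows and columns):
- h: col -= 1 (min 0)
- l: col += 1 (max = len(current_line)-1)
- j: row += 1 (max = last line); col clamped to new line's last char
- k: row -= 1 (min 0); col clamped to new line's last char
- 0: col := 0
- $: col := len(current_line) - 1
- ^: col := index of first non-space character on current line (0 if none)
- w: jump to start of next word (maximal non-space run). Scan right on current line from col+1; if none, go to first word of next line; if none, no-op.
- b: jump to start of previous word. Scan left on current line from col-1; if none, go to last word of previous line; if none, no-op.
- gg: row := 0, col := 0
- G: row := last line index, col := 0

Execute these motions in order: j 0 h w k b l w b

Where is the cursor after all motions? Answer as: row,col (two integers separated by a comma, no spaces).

Answer: 0,0

Derivation:
After 1 (j): row=1 col=0 char='_'
After 2 (0): row=1 col=0 char='_'
After 3 (h): row=1 col=0 char='_'
After 4 (w): row=1 col=1 char='b'
After 5 (k): row=0 col=1 char='i'
After 6 (b): row=0 col=0 char='p'
After 7 (l): row=0 col=1 char='i'
After 8 (w): row=0 col=6 char='t'
After 9 (b): row=0 col=0 char='p'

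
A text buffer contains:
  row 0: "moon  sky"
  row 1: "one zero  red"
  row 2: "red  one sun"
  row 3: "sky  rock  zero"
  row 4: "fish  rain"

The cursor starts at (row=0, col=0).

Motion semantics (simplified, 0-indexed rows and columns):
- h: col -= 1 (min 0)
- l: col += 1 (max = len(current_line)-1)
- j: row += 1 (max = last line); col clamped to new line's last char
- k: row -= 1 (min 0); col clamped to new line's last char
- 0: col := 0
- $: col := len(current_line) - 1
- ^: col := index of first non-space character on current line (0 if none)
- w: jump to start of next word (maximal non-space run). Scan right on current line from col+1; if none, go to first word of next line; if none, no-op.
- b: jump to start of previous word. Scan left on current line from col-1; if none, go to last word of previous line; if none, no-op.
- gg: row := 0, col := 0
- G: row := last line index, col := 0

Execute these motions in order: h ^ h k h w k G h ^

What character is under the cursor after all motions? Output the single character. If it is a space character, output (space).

After 1 (h): row=0 col=0 char='m'
After 2 (^): row=0 col=0 char='m'
After 3 (h): row=0 col=0 char='m'
After 4 (k): row=0 col=0 char='m'
After 5 (h): row=0 col=0 char='m'
After 6 (w): row=0 col=6 char='s'
After 7 (k): row=0 col=6 char='s'
After 8 (G): row=4 col=0 char='f'
After 9 (h): row=4 col=0 char='f'
After 10 (^): row=4 col=0 char='f'

Answer: f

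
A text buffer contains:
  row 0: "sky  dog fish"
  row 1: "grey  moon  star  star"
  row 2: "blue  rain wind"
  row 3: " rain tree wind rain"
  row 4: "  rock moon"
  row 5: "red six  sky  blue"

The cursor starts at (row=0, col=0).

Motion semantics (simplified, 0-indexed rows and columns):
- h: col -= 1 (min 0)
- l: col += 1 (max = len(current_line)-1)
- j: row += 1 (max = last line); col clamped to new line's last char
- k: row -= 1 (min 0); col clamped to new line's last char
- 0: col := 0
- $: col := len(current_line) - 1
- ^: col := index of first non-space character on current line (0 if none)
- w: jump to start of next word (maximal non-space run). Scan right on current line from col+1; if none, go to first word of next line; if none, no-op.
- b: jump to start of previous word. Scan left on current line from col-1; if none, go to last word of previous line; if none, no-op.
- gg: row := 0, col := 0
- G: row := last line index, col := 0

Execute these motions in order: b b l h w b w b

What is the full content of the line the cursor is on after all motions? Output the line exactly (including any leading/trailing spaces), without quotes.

Answer: sky  dog fish

Derivation:
After 1 (b): row=0 col=0 char='s'
After 2 (b): row=0 col=0 char='s'
After 3 (l): row=0 col=1 char='k'
After 4 (h): row=0 col=0 char='s'
After 5 (w): row=0 col=5 char='d'
After 6 (b): row=0 col=0 char='s'
After 7 (w): row=0 col=5 char='d'
After 8 (b): row=0 col=0 char='s'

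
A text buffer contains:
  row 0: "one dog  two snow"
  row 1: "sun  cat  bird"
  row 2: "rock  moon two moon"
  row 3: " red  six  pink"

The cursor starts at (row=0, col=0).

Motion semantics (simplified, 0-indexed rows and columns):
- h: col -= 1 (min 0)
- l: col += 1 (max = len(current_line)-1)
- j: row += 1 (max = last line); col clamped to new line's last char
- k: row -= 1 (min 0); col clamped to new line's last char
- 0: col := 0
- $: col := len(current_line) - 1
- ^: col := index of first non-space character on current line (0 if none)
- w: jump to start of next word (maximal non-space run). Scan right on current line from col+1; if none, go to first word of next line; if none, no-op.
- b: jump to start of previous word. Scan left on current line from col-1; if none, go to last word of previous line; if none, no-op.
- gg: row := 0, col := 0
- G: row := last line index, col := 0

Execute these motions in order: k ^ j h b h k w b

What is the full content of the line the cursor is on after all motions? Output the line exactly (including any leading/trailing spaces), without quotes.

After 1 (k): row=0 col=0 char='o'
After 2 (^): row=0 col=0 char='o'
After 3 (j): row=1 col=0 char='s'
After 4 (h): row=1 col=0 char='s'
After 5 (b): row=0 col=13 char='s'
After 6 (h): row=0 col=12 char='_'
After 7 (k): row=0 col=12 char='_'
After 8 (w): row=0 col=13 char='s'
After 9 (b): row=0 col=9 char='t'

Answer: one dog  two snow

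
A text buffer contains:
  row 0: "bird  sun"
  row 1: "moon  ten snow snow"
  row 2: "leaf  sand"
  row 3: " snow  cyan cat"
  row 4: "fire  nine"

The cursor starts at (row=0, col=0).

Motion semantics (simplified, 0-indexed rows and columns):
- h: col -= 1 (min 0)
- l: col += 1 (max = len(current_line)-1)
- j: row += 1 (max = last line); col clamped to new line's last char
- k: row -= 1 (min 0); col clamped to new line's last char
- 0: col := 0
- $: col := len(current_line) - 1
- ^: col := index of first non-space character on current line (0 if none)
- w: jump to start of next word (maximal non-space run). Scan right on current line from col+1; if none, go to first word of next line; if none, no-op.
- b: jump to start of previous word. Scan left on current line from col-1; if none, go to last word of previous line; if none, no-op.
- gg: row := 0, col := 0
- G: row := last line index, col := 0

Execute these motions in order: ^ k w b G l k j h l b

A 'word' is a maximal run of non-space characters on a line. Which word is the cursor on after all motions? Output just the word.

After 1 (^): row=0 col=0 char='b'
After 2 (k): row=0 col=0 char='b'
After 3 (w): row=0 col=6 char='s'
After 4 (b): row=0 col=0 char='b'
After 5 (G): row=4 col=0 char='f'
After 6 (l): row=4 col=1 char='i'
After 7 (k): row=3 col=1 char='s'
After 8 (j): row=4 col=1 char='i'
After 9 (h): row=4 col=0 char='f'
After 10 (l): row=4 col=1 char='i'
After 11 (b): row=4 col=0 char='f'

Answer: fire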